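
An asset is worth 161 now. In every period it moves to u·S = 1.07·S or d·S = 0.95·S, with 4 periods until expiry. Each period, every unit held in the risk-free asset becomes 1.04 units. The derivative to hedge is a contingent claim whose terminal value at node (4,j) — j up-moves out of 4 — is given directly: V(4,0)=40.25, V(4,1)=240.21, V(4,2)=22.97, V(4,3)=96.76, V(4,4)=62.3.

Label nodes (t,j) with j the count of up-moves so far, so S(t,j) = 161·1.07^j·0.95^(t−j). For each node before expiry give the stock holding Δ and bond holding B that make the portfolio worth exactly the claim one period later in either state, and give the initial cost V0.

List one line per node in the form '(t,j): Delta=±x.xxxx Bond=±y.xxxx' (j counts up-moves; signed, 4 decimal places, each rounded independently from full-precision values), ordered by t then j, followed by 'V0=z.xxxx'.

No-arbitrage ⇒ martingale measure with p* = (R−d)/(u−d) = 0.7500.
Terminal values V(4,·): V(4,0)=40.2500, V(4,1)=240.2100, V(4,2)=22.9700, V(4,3)=96.7600, V(4,4)=62.3000
Node (3,0) S=138.0374: V=(p*·240.2100+(1−p*)·40.2500)/1.04=182.9038; Δ=(240.2100−40.2500)/(147.7000−131.1355)=12.0716; B=V−Δ·S=-1483.4295
Node (3,1) S=155.4737: V=(p*·22.9700+(1−p*)·240.2100)/1.04=74.3077; Δ=(22.9700−240.2100)/(166.3568−147.7000)=-11.6440; B=V−Δ·S=1884.6410
Node (3,2) S=175.1125: V=(p*·96.7600+(1−p*)·22.9700)/1.04=75.3005; Δ=(96.7600−22.9700)/(187.3703−166.3568)=3.5116; B=V−Δ·S=-539.6162
Node (3,3) S=197.2319: V=(p*·62.3000+(1−p*)·96.7600)/1.04=68.1875; Δ=(62.3000−96.7600)/(211.0382−187.3703)=-1.4560; B=V−Δ·S=355.3542
Node (2,0) S=145.3025: V=(p*·74.3077+(1−p*)·182.9038)/1.04=97.5545; Δ=(74.3077−182.9038)/(155.4737−138.0374)=-6.2282; B=V−Δ·S=1002.5225
Node (2,1) S=163.6565: V=(p*·75.3005+(1−p*)·74.3077)/1.04=72.1657; Δ=(75.3005−74.3077)/(175.1125−155.4737)=0.0506; B=V−Δ·S=63.8924
Node (2,2) S=184.3289: V=(p*·68.1875+(1−p*)·75.3005)/1.04=67.2748; Δ=(68.1875−75.3005)/(197.2319−175.1125)=-0.3216; B=V−Δ·S=126.5496
Node (1,0) S=152.9500: V=(p*·72.1657+(1−p*)·97.5545)/1.04=75.4932; Δ=(72.1657−97.5545)/(163.6565−145.3025)=-1.3833; B=V−Δ·S=287.0672
Node (1,1) S=172.2700: V=(p*·67.2748+(1−p*)·72.1657)/1.04=65.8630; Δ=(67.2748−72.1657)/(184.3289−163.6565)=-0.2366; B=V−Δ·S=106.6205
Node (0,0) S=161.0000: V=(p*·65.8630+(1−p*)·75.4932)/1.04=65.6447; Δ=(65.8630−75.4932)/(172.2700−152.9500)=-0.4985; B=V−Δ·S=145.8963
Root portfolio cost Δ·161+B reproduces V0=65.6447.

(0,0): Delta=-0.4985 Bond=145.8963
(1,0): Delta=-1.3833 Bond=287.0672
(1,1): Delta=-0.2366 Bond=106.6205
(2,0): Delta=-6.2282 Bond=1002.5225
(2,1): Delta=0.0506 Bond=63.8924
(2,2): Delta=-0.3216 Bond=126.5496
(3,0): Delta=12.0716 Bond=-1483.4295
(3,1): Delta=-11.6440 Bond=1884.6410
(3,2): Delta=3.5116 Bond=-539.6162
(3,3): Delta=-1.4560 Bond=355.3542
V0=65.6447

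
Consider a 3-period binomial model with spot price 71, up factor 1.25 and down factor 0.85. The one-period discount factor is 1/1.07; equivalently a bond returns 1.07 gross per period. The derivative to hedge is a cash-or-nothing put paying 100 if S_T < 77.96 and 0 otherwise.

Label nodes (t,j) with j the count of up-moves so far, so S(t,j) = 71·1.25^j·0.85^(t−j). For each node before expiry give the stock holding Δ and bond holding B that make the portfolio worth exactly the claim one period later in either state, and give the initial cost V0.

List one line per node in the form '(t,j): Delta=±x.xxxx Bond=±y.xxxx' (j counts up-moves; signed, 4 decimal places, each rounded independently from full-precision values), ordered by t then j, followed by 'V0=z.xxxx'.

Under the risk-neutral measure, an up-move has probability p* = (R−d)/(u−d) = 0.5500 and values discount at R = 1.07.
Terminal payoffs: V(3,0)=100.0000, V(3,1)=100.0000, V(3,2)=0.0000, V(3,3)=0.0000
  t=2,j=0: stock 51.2975 → up 64.1219 (V=100.0000), down 43.6029 (V=100.0000). Price 93.4579; hedge Δ=0.0000, bond B=93.4579.
  t=2,j=1: stock 75.4375 → up 94.2969 (V=0.0000), down 64.1219 (V=100.0000). Price 42.0561; hedge Δ=-3.3140, bond B=292.0561.
  t=2,j=2: stock 110.9375 → up 138.6719 (V=0.0000), down 94.2969 (V=0.0000). Price 0.0000; hedge Δ=0.0000, bond B=0.0000.
  t=1,j=0: stock 60.3500 → up 75.4375 (V=42.0561), down 51.2975 (V=93.4579). Price 60.9224; hedge Δ=-2.1293, bond B=189.4270.
  t=1,j=1: stock 88.7500 → up 110.9375 (V=0.0000), down 75.4375 (V=42.0561). Price 17.6871; hedge Δ=-1.1847, bond B=122.8273.
  t=0,j=0: stock 71.0000 → up 88.7500 (V=17.6871), down 60.3500 (V=60.9224). Price 34.7131; hedge Δ=-1.5224, bond B=142.8011.
Each (Δ,B) replicates both successor values, so the strategy is self-financing and V0 is arbitrage-free.

(0,0): Delta=-1.5224 Bond=142.8011
(1,0): Delta=-2.1293 Bond=189.4270
(1,1): Delta=-1.1847 Bond=122.8273
(2,0): Delta=0.0000 Bond=93.4579
(2,1): Delta=-3.3140 Bond=292.0561
(2,2): Delta=0.0000 Bond=0.0000
V0=34.7131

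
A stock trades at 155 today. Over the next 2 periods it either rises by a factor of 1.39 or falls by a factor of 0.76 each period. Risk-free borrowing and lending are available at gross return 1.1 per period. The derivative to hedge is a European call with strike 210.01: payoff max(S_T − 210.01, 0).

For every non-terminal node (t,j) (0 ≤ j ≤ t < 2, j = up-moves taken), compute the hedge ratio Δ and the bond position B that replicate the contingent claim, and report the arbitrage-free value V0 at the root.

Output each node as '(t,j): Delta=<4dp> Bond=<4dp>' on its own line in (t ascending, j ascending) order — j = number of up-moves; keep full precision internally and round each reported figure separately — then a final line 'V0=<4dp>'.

No-arbitrage ⇒ martingale measure with p* = (R−d)/(u−d) = 0.5397.
Terminal values V(2,·): V(2,0)=0.0000, V(2,1)=0.0000, V(2,2)=89.4655
  t=1,j=0: stock 117.8000 → up 163.7420 (V=0.0000), down 89.5280 (V=0.0000). Price 0.0000; hedge Δ=0.0000, bond B=0.0000.
  t=1,j=1: stock 215.4500 → up 299.4755 (V=89.4655), down 163.7420 (V=0.0000). Price 43.8936; hedge Δ=0.6591, bond B=-98.1151.
  t=0,j=0: stock 155.0000 → up 215.4500 (V=43.8936), down 117.8000 (V=0.0000). Price 21.5351; hedge Δ=0.4495, bond B=-48.1373.
Check: Δ(0,0)·S0 + B(0,0) = 21.5351 = V0.

(0,0): Delta=0.4495 Bond=-48.1373
(1,0): Delta=0.0000 Bond=0.0000
(1,1): Delta=0.6591 Bond=-98.1151
V0=21.5351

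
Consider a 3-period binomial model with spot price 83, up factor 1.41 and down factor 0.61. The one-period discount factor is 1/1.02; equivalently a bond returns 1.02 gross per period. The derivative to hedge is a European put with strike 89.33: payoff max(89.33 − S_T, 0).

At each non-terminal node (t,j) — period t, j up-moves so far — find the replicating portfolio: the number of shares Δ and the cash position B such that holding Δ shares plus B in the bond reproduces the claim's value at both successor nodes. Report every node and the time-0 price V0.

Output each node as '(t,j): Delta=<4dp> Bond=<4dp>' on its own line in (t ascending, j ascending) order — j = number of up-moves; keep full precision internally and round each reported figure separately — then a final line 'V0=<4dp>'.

(0,0): Delta=-0.4162 Bond=58.0009
(1,0): Delta=-0.8595 Bond=81.6065
(1,1): Delta=-0.2337 Bond=37.8102
(2,0): Delta=-1.0000 Bond=87.5784
(2,1): Delta=-0.8017 Bond=79.1106
(2,2): Delta=0.0000 Bond=0.0000
V0=23.4599

The replicating-portfolio and risk-neutral prices coincide; use p* = (1.02−0.61)/(1.41−0.61) = 0.5125 for the latter.
At expiry t=3: V(3,0)=70.4906, V(3,1)=45.7831, V(3,2)=0.0000, V(3,3)=0.0000
Node (2,0) S=30.8843: V=(p*·45.7831+(1−p*)·70.4906)/1.02=56.6941; Δ=(45.7831−70.4906)/(43.5469−18.8394)=-1.0000; B=V−Δ·S=87.5784
Node (2,1) S=71.3883: V=(p*·0.0000+(1−p*)·45.7831)/1.02=21.8816; Δ=(0.0000−45.7831)/(100.6575−43.5469)=-0.8017; B=V−Δ·S=79.1106
Node (2,2) S=165.0123: V=(p*·0.0000+(1−p*)·0.0000)/1.02=0.0000; Δ=(0.0000−0.0000)/(232.6673−100.6575)=0.0000; B=V−Δ·S=0.0000
Node (1,0) S=50.6300: V=(p*·21.8816+(1−p*)·56.6941)/1.02=38.0909; Δ=(21.8816−56.6941)/(71.3883−30.8843)=-0.8595; B=V−Δ·S=81.6065
Node (1,1) S=117.0300: V=(p*·0.0000+(1−p*)·21.8816)/1.02=10.4581; Δ=(0.0000−21.8816)/(165.0123−71.3883)=-0.2337; B=V−Δ·S=37.8102
Node (0,0) S=83.0000: V=(p*·10.4581+(1−p*)·38.0909)/1.02=23.4599; Δ=(10.4581−38.0909)/(117.0300−50.6300)=-0.4162; B=V−Δ·S=58.0009
Check: Δ(0,0)·S0 + B(0,0) = 23.4599 = V0.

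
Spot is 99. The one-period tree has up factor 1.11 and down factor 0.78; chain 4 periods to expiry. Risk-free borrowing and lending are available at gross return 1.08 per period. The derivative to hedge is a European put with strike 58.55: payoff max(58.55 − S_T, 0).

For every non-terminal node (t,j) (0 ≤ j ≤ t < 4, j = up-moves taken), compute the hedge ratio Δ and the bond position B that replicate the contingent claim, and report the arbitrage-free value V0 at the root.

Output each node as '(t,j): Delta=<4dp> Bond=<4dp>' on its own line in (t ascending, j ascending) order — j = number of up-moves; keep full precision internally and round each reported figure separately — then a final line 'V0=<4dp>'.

(0,0): Delta=-0.0038 Bond=0.3891
(1,0): Delta=-0.0399 Bond=3.2094
(1,1): Delta=-0.0013 Bond=0.1413
(2,0): Delta=-0.3368 Bond=21.3456
(2,1): Delta=-0.0191 Bond=1.6782
(2,2): Delta=0.0000 Bond=0.0000
(3,0): Delta=-1.0000 Bond=54.2130
(3,1): Delta=-0.2901 Bond=19.9373
(3,2): Delta=0.0000 Bond=0.0000
(3,3): Delta=0.0000 Bond=0.0000
V0=0.0140

Under the risk-neutral measure, an up-move has probability p* = (R−d)/(u−d) = 0.9091 and values discount at R = 1.08.
Terminal values V(4,·): V(4,0)=21.9051, V(4,1)=6.4015, V(4,2)=0.0000, V(4,3)=0.0000, V(4,4)=0.0000
  t=3,j=0: stock 46.9806 → up 52.1485 (V=6.4015), down 36.6449 (V=21.9051). Price 7.2323; hedge Δ=-1.0000, bond B=54.2130.
  t=3,j=1: stock 66.8571 → up 74.2114 (V=0.0000), down 52.1485 (V=6.4015). Price 0.5388; hedge Δ=-0.2901, bond B=19.9373.
  t=3,j=2: stock 95.1428 → up 105.6085 (V=0.0000), down 74.2114 (V=0.0000). Price 0.0000; hedge Δ=0.0000, bond B=0.0000.
  t=3,j=3: stock 135.3955 → up 150.2890 (V=0.0000), down 105.6085 (V=0.0000). Price 0.0000; hedge Δ=0.0000, bond B=0.0000.
  t=2,j=0: stock 60.2316 → up 66.8571 (V=0.5388), down 46.9806 (V=7.2323). Price 1.0624; hedge Δ=-0.3368, bond B=21.3456.
  t=2,j=1: stock 85.7142 → up 95.1428 (V=0.0000), down 66.8571 (V=0.5388). Price 0.0454; hedge Δ=-0.0191, bond B=1.6782.
  t=2,j=2: stock 121.9779 → up 135.3955 (V=0.0000), down 95.1428 (V=0.0000). Price 0.0000; hedge Δ=0.0000, bond B=0.0000.
  t=1,j=0: stock 77.2200 → up 85.7142 (V=0.0454), down 60.2316 (V=1.0624). Price 0.1276; hedge Δ=-0.0399, bond B=3.2094.
  t=1,j=1: stock 109.8900 → up 121.9779 (V=0.0000), down 85.7142 (V=0.0454). Price 0.0038; hedge Δ=-0.0013, bond B=0.1413.
  t=0,j=0: stock 99.0000 → up 109.8900 (V=0.0038), down 77.2200 (V=0.1276). Price 0.0140; hedge Δ=-0.0038, bond B=0.3891.
Check: Δ(0,0)·S0 + B(0,0) = 0.0140 = V0.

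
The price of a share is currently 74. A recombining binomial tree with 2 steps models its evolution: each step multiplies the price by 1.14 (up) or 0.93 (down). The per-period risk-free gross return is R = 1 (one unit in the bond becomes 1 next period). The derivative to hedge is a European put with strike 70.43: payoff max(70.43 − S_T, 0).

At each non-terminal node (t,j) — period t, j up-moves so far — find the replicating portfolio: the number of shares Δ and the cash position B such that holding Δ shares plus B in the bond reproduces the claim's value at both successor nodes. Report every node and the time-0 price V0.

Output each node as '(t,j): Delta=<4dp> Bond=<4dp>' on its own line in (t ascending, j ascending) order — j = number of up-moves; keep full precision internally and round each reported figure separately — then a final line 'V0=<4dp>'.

Risk-neutral probability p* = (R−d)/(u−d) = (1−0.93)/(1.14−0.93) = 0.3333.
Terminal values V(2,·): V(2,0)=6.4274, V(2,1)=0.0000, V(2,2)=0.0000
  t=1,j=0: stock 68.8200 → up 78.4548 (V=0.0000), down 64.0026 (V=6.4274). Price 4.2849; hedge Δ=-0.4447, bond B=34.8916.
  t=1,j=1: stock 84.3600 → up 96.1704 (V=0.0000), down 78.4548 (V=0.0000). Price 0.0000; hedge Δ=0.0000, bond B=0.0000.
  t=0,j=0: stock 74.0000 → up 84.3600 (V=0.0000), down 68.8200 (V=4.2849). Price 2.8566; hedge Δ=-0.2757, bond B=23.2611.
Check: Δ(0,0)·S0 + B(0,0) = 2.8566 = V0.

(0,0): Delta=-0.2757 Bond=23.2611
(1,0): Delta=-0.4447 Bond=34.8916
(1,1): Delta=0.0000 Bond=0.0000
V0=2.8566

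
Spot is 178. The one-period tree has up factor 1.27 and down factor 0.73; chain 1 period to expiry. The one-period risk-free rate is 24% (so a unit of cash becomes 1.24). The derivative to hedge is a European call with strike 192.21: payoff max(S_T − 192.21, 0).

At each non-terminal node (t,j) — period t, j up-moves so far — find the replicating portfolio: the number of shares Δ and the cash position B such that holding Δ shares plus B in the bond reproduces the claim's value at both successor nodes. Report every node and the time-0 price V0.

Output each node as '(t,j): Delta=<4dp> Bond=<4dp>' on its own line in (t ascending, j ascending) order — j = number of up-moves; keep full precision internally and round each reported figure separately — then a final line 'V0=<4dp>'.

(0,0): Delta=0.3522 Bond=-36.9034
V0=25.7818

Risk-neutral probability p* = (R−d)/(u−d) = (1.24−0.73)/(1.27−0.73) = 0.9444.
Terminal payoffs: V(1,0)=0.0000, V(1,1)=33.8500
Node (0,0) S=178.0000: V=(p*·33.8500+(1−p*)·0.0000)/1.24=25.7818; Δ=(33.8500−0.0000)/(226.0600−129.9400)=0.3522; B=V−Δ·S=-36.9034
Check: Δ(0,0)·S0 + B(0,0) = 25.7818 = V0.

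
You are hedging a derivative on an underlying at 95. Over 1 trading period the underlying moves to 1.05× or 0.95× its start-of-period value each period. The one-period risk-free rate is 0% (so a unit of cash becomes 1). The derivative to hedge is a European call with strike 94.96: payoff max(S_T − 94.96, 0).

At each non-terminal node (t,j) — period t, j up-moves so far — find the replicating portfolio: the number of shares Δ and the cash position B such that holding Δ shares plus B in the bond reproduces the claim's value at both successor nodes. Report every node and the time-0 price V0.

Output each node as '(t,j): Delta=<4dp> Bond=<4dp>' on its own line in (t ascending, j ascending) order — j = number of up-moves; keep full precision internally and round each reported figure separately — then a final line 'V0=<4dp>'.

(0,0): Delta=0.5042 Bond=-45.5050
V0=2.3950

No-arbitrage ⇒ martingale measure with p* = (R−d)/(u−d) = 0.5000.
Terminal values V(1,·): V(1,0)=0.0000, V(1,1)=4.7900
(0,0): S=95.0000. Δ = (V_up−V_dn)/(S_up−S_dn) = (4.7900−0.0000)/(99.7500−90.2500) = 0.5042. V = [p*·4.7900 + (1−p*)·0.0000]/1 = 2.3950. B = V − Δ·S = -45.5050.
Self-financing check: at every node Δ·S+B equals the discounted successor values.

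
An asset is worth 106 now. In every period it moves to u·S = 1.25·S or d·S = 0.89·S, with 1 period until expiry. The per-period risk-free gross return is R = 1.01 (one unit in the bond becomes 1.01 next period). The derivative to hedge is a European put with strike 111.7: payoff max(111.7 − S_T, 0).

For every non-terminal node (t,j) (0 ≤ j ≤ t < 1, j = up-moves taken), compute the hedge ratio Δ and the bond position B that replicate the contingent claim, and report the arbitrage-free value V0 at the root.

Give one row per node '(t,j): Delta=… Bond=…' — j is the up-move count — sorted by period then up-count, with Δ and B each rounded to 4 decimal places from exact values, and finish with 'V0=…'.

(0,0): Delta=-0.4549 Bond=59.6810
V0=11.4587

The replicating-portfolio and risk-neutral prices coincide; use p* = (1.01−0.89)/(1.25−0.89) = 0.3333 for the latter.
Terminal payoffs: V(1,0)=17.3600, V(1,1)=0.0000
  t=0,j=0: stock 106.0000 → up 132.5000 (V=0.0000), down 94.3400 (V=17.3600). Price 11.4587; hedge Δ=-0.4549, bond B=59.6810.
Root portfolio cost Δ·106+B reproduces V0=11.4587.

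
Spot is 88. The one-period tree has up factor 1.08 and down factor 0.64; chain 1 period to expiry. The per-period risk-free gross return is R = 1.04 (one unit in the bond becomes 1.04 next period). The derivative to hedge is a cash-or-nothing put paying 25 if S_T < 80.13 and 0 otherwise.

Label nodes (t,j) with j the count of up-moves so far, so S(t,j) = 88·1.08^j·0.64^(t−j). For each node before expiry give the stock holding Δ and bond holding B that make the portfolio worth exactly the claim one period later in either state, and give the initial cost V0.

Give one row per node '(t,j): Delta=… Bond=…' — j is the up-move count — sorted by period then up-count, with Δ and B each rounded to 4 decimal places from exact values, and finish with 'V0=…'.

Risk-neutral probability p* = (R−d)/(u−d) = (1.04−0.64)/(1.08−0.64) = 0.9091.
Terminal values V(1,·): V(1,0)=25.0000, V(1,1)=0.0000
  t=0,j=0: stock 88.0000 → up 95.0400 (V=0.0000), down 56.3200 (V=25.0000). Price 2.1853; hedge Δ=-0.6457, bond B=59.0035.
Root portfolio cost Δ·88+B reproduces V0=2.1853.

(0,0): Delta=-0.6457 Bond=59.0035
V0=2.1853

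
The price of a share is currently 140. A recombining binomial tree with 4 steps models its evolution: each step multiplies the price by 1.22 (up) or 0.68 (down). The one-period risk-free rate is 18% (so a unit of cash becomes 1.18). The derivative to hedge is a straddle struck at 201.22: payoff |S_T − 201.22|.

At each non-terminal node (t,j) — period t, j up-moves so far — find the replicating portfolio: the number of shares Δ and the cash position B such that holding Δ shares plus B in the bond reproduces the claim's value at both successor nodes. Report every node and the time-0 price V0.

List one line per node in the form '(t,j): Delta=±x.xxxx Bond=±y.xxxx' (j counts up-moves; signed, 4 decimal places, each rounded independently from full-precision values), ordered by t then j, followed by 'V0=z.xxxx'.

No-arbitrage ⇒ martingale measure with p* = (R−d)/(u−d) = 0.9259.
Terminal values V(4,·): V(4,0)=171.2861, V(4,1)=147.5150, V(4,2)=104.8669, V(4,3)=28.3513, V(4,4)=108.9268
Node (3,0) S=44.0205: V=(p*·147.5150+(1−p*)·171.2861)/1.18=126.5049; Δ=(147.5150−171.2861)/(53.7050−29.9339)=-1.0000; B=V−Δ·S=170.5254
Node (3,1) S=78.9779: V=(p*·104.8669+(1−p*)·147.5150)/1.18=91.5475; Δ=(104.8669−147.5150)/(96.3531−53.7050)=-1.0000; B=V−Δ·S=170.5254
Node (3,2) S=141.6957: V=(p*·28.3513+(1−p*)·104.8669)/1.18=28.8297; Δ=(28.3513−104.8669)/(172.8687−96.3531)=-1.0000; B=V−Δ·S=170.5254
Node (3,3) S=254.2187: V=(p*·108.9268+(1−p*)·28.3513)/1.18=87.2528; Δ=(108.9268−28.3513)/(310.1468−172.8687)=0.5870; B=V−Δ·S=-61.9612
Node (2,0) S=64.7360: V=(p*·91.5475+(1−p*)·126.5049)/1.18=79.7771; Δ=(91.5475−126.5049)/(78.9779−44.0205)=-1.0000; B=V−Δ·S=144.5131
Node (2,1) S=116.1440: V=(p*·28.8297+(1−p*)·91.5475)/1.18=28.3691; Δ=(28.8297−91.5475)/(141.6957−78.9779)=-1.0000; B=V−Δ·S=144.5131
Node (2,2) S=208.3760: V=(p*·87.2528+(1−p*)·28.8297)/1.18=70.2755; Δ=(87.2528−28.8297)/(254.2187−141.6957)=0.5192; B=V−Δ·S=-37.9153
Node (1,0) S=95.2000: V=(p*·28.3691+(1−p*)·79.7771)/1.18=27.2687; Δ=(28.3691−79.7771)/(116.1440−64.7360)=-1.0000; B=V−Δ·S=122.4687
Node (1,1) S=170.8000: V=(p*·70.2755+(1−p*)·28.3691)/1.18=56.9249; Δ=(70.2755−28.3691)/(208.3760−116.1440)=0.4544; B=V−Δ·S=-20.6797
Node (0,0) S=140.0000: V=(p*·56.9249+(1−p*)·27.2687)/1.18=46.3798; Δ=(56.9249−27.2687)/(170.8000−95.2000)=0.3923; B=V−Δ·S=-8.5391
The time-0 hedge costs 46.3798, which is the no-arbitrage price.

(0,0): Delta=0.3923 Bond=-8.5391
(1,0): Delta=-1.0000 Bond=122.4687
(1,1): Delta=0.4544 Bond=-20.6797
(2,0): Delta=-1.0000 Bond=144.5131
(2,1): Delta=-1.0000 Bond=144.5131
(2,2): Delta=0.5192 Bond=-37.9153
(3,0): Delta=-1.0000 Bond=170.5254
(3,1): Delta=-1.0000 Bond=170.5254
(3,2): Delta=-1.0000 Bond=170.5254
(3,3): Delta=0.5870 Bond=-61.9612
V0=46.3798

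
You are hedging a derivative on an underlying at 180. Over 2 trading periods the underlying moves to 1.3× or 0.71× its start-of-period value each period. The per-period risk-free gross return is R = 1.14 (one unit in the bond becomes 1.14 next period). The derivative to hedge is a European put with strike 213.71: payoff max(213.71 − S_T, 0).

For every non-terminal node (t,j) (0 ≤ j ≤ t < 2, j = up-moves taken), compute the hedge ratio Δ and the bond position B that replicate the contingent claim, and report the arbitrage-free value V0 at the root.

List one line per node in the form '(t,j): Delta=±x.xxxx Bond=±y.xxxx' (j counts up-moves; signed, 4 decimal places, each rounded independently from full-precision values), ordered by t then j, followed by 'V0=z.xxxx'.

(0,0): Delta=-0.4553 Bond=103.3749
(1,0): Delta=-1.0000 Bond=187.4649
(1,1): Delta=-0.3446 Bond=91.9432
V0=21.4277

Under the risk-neutral measure, an up-move has probability p* = (R−d)/(u−d) = 0.7288 and values discount at R = 1.14.
Payoff layer (t=2): V(2,0)=122.9720, V(2,1)=47.5700, V(2,2)=0.0000
  t=1,j=0: stock 127.8000 → up 166.1400 (V=47.5700), down 90.7380 (V=122.9720). Price 59.6649; hedge Δ=-1.0000, bond B=187.4649.
  t=1,j=1: stock 234.0000 → up 304.2000 (V=0.0000), down 166.1400 (V=47.5700). Price 11.3161; hedge Δ=-0.3446, bond B=91.9432.
  t=0,j=0: stock 180.0000 → up 234.0000 (V=11.3161), down 127.8000 (V=59.6649). Price 21.4277; hedge Δ=-0.4553, bond B=103.3749.
Root portfolio cost Δ·180+B reproduces V0=21.4277.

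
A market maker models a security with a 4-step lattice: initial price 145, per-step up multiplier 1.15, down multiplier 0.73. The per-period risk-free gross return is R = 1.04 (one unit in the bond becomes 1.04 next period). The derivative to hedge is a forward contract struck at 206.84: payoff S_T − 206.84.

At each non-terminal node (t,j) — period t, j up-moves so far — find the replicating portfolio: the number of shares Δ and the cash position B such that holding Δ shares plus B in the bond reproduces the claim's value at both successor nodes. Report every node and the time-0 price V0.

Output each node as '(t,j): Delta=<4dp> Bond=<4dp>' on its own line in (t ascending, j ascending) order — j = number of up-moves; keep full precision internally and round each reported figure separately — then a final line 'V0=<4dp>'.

(0,0): Delta=1.0000 Bond=-176.8077
(1,0): Delta=1.0000 Bond=-183.8800
(1,1): Delta=1.0000 Bond=-183.8800
(2,0): Delta=1.0000 Bond=-191.2352
(2,1): Delta=1.0000 Bond=-191.2352
(2,2): Delta=1.0000 Bond=-191.2352
(3,0): Delta=1.0000 Bond=-198.8846
(3,1): Delta=1.0000 Bond=-198.8846
(3,2): Delta=1.0000 Bond=-198.8846
(3,3): Delta=1.0000 Bond=-198.8846
V0=-31.8077

Risk-neutral probability p* = (R−d)/(u−d) = (1.04−0.73)/(1.15−0.73) = 0.7381.
Payoff layer (t=4): V(4,0)=-165.6626, V(4,1)=-141.9714, V(4,2)=-104.6498, V(4,3)=-45.8554, V(4,4)=46.7659
(3,0): S=56.4075. Δ = (V_up−V_dn)/(S_up−S_dn) = (-141.9714−-165.6626)/(64.8686−41.1774) = 1.0000. V = [p*·-141.9714 + (1−p*)·-165.6626]/1.04 = -142.4772. B = V − Δ·S = -198.8846.
(3,1): S=88.8611. Δ = (V_up−V_dn)/(S_up−S_dn) = (-104.6498−-141.9714)/(102.1902−64.8686) = 1.0000. V = [p*·-104.6498 + (1−p*)·-141.9714]/1.04 = -110.0235. B = V − Δ·S = -198.8846.
(3,2): S=139.9866. Δ = (V_up−V_dn)/(S_up−S_dn) = (-45.8554−-104.6498)/(160.9846−102.1902) = 1.0000. V = [p*·-45.8554 + (1−p*)·-104.6498]/1.04 = -58.8980. B = V − Δ·S = -198.8846.
(3,3): S=220.5269. Δ = (V_up−V_dn)/(S_up−S_dn) = (46.7659−-45.8554)/(253.6059−160.9846) = 1.0000. V = [p*·46.7659 + (1−p*)·-45.8554]/1.04 = 21.6423. B = V − Δ·S = -198.8846.
(2,0): S=77.2705. Δ = (V_up−V_dn)/(S_up−S_dn) = (-110.0235−-142.4772)/(88.8611−56.4075) = 1.0000. V = [p*·-110.0235 + (1−p*)·-142.4772]/1.04 = -113.9647. B = V − Δ·S = -191.2352.
(2,1): S=121.7275. Δ = (V_up−V_dn)/(S_up−S_dn) = (-58.8980−-110.0235)/(139.9866−88.8611) = 1.0000. V = [p*·-58.8980 + (1−p*)·-110.0235]/1.04 = -69.5077. B = V − Δ·S = -191.2352.
(2,2): S=191.7625. Δ = (V_up−V_dn)/(S_up−S_dn) = (21.6423−-58.8980)/(220.5269−139.9866) = 1.0000. V = [p*·21.6423 + (1−p*)·-58.8980]/1.04 = 0.5273. B = V − Δ·S = -191.2352.
(1,0): S=105.8500. Δ = (V_up−V_dn)/(S_up−S_dn) = (-69.5077−-113.9647)/(121.7275−77.2705) = 1.0000. V = [p*·-69.5077 + (1−p*)·-113.9647]/1.04 = -78.0300. B = V − Δ·S = -183.8800.
(1,1): S=166.7500. Δ = (V_up−V_dn)/(S_up−S_dn) = (0.5273−-69.5077)/(191.7625−121.7275) = 1.0000. V = [p*·0.5273 + (1−p*)·-69.5077]/1.04 = -17.1300. B = V − Δ·S = -183.8800.
(0,0): S=145.0000. Δ = (V_up−V_dn)/(S_up−S_dn) = (-17.1300−-78.0300)/(166.7500−105.8500) = 1.0000. V = [p*·-17.1300 + (1−p*)·-78.0300]/1.04 = -31.8077. B = V − Δ·S = -176.8077.
Each (Δ,B) replicates both successor values, so the strategy is self-financing and V0 is arbitrage-free.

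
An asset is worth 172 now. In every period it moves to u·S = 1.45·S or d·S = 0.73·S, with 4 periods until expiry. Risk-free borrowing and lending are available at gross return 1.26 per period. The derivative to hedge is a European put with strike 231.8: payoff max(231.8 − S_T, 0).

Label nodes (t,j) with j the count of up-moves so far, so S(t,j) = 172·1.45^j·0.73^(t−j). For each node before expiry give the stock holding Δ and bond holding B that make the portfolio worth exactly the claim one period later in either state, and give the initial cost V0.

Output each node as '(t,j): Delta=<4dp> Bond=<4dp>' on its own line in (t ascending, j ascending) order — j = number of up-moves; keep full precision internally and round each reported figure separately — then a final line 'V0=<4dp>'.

Risk-neutral probability p* = (R−d)/(u−d) = (1.26−0.73)/(1.45−0.73) = 0.7361.
Terminal payoffs: V(4,0)=182.9550, V(4,1)=134.7792, V(4,2)=39.0874, V(4,3)=0.0000, V(4,4)=0.0000
Node (3,0) S=66.9109: V=(p*·134.7792+(1−p*)·182.9550)/1.26=117.0573; Δ=(134.7792−182.9550)/(97.0208−48.8450)=-1.0000; B=V−Δ·S=183.9683
Node (3,1) S=132.9053: V=(p*·39.0874+(1−p*)·134.7792)/1.26=51.0630; Δ=(39.0874−134.7792)/(192.7126−97.0208)=-1.0000; B=V−Δ·S=183.9683
Node (3,2) S=263.9899: V=(p*·0.0000+(1−p*)·39.0874)/1.26=8.1863; Δ=(0.0000−39.0874)/(382.7854−192.7126)=-0.2056; B=V−Δ·S=62.4743
Node (3,3) S=524.3635: V=(p*·0.0000+(1−p*)·0.0000)/1.26=0.0000; Δ=(0.0000−0.0000)/(760.3271−382.7854)=0.0000; B=V−Δ·S=0.0000
Node (2,0) S=91.6588: V=(p*·51.0630+(1−p*)·117.0573)/1.26=54.3478; Δ=(51.0630−117.0573)/(132.9053−66.9109)=-1.0000; B=V−Δ·S=146.0066
Node (2,1) S=182.0620: V=(p*·8.1863+(1−p*)·51.0630)/1.26=15.4770; Δ=(8.1863−51.0630)/(263.9899−132.9053)=-0.3271; B=V−Δ·S=75.0279
Node (2,2) S=361.6300: V=(p*·0.0000+(1−p*)·8.1863)/1.26=1.7145; Δ=(0.0000−8.1863)/(524.3635−263.9899)=-0.0314; B=V−Δ·S=13.0843
Node (1,0) S=125.5600: V=(p*·15.4770+(1−p*)·54.3478)/1.26=20.4242; Δ=(15.4770−54.3478)/(182.0620−91.6588)=-0.4300; B=V−Δ·S=74.4114
Node (1,1) S=249.4000: V=(p*·1.7145+(1−p*)·15.4770)/1.26=4.2431; Δ=(1.7145−15.4770)/(361.6300−182.0620)=-0.0766; B=V−Δ·S=23.3576
Node (0,0) S=172.0000: V=(p*·4.2431+(1−p*)·20.4242)/1.26=6.7564; Δ=(4.2431−20.4242)/(249.4000−125.5600)=-0.1307; B=V−Δ·S=29.2303
Check: Δ(0,0)·S0 + B(0,0) = 6.7564 = V0.

(0,0): Delta=-0.1307 Bond=29.2303
(1,0): Delta=-0.4300 Bond=74.4114
(1,1): Delta=-0.0766 Bond=23.3576
(2,0): Delta=-1.0000 Bond=146.0066
(2,1): Delta=-0.3271 Bond=75.0279
(2,2): Delta=-0.0314 Bond=13.0843
(3,0): Delta=-1.0000 Bond=183.9683
(3,1): Delta=-1.0000 Bond=183.9683
(3,2): Delta=-0.2056 Bond=62.4743
(3,3): Delta=0.0000 Bond=0.0000
V0=6.7564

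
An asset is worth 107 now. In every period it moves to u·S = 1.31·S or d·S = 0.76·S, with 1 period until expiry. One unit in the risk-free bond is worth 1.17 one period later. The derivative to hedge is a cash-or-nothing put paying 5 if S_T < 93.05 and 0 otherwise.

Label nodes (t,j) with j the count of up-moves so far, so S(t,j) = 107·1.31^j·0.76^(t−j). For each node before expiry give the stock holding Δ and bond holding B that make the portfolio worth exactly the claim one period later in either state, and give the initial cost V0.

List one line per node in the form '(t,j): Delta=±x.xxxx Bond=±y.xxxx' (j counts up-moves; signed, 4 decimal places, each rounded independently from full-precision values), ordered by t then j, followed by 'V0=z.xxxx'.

No-arbitrage ⇒ martingale measure with p* = (R−d)/(u−d) = 0.7455.
At expiry t=1: V(1,0)=5.0000, V(1,1)=0.0000
(0,0): S=107.0000. Δ = (V_up−V_dn)/(S_up−S_dn) = (0.0000−5.0000)/(140.1700−81.3200) = -0.0850. V = [p*·0.0000 + (1−p*)·5.0000]/1.17 = 1.0878. B = V − Δ·S = 10.1787.
Check: Δ(0,0)·S0 + B(0,0) = 1.0878 = V0.

(0,0): Delta=-0.0850 Bond=10.1787
V0=1.0878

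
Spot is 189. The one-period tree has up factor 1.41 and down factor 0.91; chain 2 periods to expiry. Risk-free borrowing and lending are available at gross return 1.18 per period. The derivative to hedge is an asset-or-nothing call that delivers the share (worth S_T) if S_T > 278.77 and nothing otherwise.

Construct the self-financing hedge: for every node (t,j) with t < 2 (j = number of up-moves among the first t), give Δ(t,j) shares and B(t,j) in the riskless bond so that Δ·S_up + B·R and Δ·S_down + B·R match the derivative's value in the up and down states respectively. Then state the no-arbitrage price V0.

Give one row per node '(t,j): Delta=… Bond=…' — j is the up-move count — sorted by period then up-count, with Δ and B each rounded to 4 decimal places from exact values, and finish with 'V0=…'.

Since d<R<u, set p* = (R−d)/(u−d) = 0.5400; price each node as the discounted p*-expectation of its children.
Terminal values V(2,·): V(2,0)=0.0000, V(2,1)=0.0000, V(2,2)=375.7509
(1,0): S=171.9900. Δ = (V_up−V_dn)/(S_up−S_dn) = (0.0000−0.0000)/(242.5059−156.5109) = 0.0000. V = [p*·0.0000 + (1−p*)·0.0000]/1.18 = 0.0000. B = V − Δ·S = 0.0000.
(1,1): S=266.4900. Δ = (V_up−V_dn)/(S_up−S_dn) = (375.7509−0.0000)/(375.7509−242.5059) = 2.8200. V = [p*·375.7509 + (1−p*)·0.0000]/1.18 = 171.9538. B = V − Δ·S = -579.5480.
(0,0): S=189.0000. Δ = (V_up−V_dn)/(S_up−S_dn) = (171.9538−0.0000)/(266.4900−171.9900) = 1.8196. V = [p*·171.9538 + (1−p*)·0.0000]/1.18 = 78.6907. B = V − Δ·S = -265.2169.
Check: Δ(0,0)·S0 + B(0,0) = 78.6907 = V0.

(0,0): Delta=1.8196 Bond=-265.2169
(1,0): Delta=0.0000 Bond=0.0000
(1,1): Delta=2.8200 Bond=-579.5480
V0=78.6907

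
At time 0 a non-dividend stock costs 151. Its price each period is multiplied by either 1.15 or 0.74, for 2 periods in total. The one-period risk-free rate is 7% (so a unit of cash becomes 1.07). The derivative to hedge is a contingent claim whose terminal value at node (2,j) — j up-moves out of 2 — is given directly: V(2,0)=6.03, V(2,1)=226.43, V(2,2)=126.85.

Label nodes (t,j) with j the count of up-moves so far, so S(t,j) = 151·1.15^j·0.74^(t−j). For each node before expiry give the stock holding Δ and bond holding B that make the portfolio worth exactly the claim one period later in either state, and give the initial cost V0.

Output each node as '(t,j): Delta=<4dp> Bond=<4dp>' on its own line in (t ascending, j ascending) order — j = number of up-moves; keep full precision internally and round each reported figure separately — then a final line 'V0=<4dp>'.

(0,0): Delta=-0.5607 Bond=218.7677
(1,0): Delta=4.8108 Bond=-366.1356
(1,1): Delta=-1.3987 Bond=379.5886
V0=134.0973

Risk-neutral probability p* = (R−d)/(u−d) = (1.07−0.74)/(1.15−0.74) = 0.8049.
At expiry t=2: V(2,0)=6.0300, V(2,1)=226.4300, V(2,2)=126.8500
(1,0): S=111.7400. Δ = (V_up−V_dn)/(S_up−S_dn) = (226.4300−6.0300)/(128.5010−82.6876) = 4.8108. V = [p*·226.4300 + (1−p*)·6.0300]/1.07 = 171.4253. B = V − Δ·S = -366.1356.
(1,1): S=173.6500. Δ = (V_up−V_dn)/(S_up−S_dn) = (126.8500−226.4300)/(199.6975−128.5010) = -1.3987. V = [p*·126.8500 + (1−p*)·226.4300]/1.07 = 136.7105. B = V − Δ·S = 379.5886.
(0,0): S=151.0000. Δ = (V_up−V_dn)/(S_up−S_dn) = (136.7105−171.4253)/(173.6500−111.7400) = -0.5607. V = [p*·136.7105 + (1−p*)·171.4253]/1.07 = 134.0973. B = V − Δ·S = 218.7677.
Self-financing check: at every node Δ·S+B equals the discounted successor values.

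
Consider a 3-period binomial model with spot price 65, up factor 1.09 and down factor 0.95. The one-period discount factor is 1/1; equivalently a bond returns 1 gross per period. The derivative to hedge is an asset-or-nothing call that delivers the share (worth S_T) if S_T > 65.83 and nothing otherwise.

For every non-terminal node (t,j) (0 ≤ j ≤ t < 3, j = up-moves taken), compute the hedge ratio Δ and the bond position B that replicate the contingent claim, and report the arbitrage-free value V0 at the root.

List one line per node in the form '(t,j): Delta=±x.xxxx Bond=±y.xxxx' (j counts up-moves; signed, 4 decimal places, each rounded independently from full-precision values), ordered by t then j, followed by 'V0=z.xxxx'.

(0,0): Delta=3.8535 Bond=-228.5978
(1,0): Delta=3.0309 Bond=-177.7983
(1,1): Delta=5.1441 Bond=-320.0369
(2,0): Delta=0.0000 Bond=0.0000
(2,1): Delta=7.7857 Bond=-497.8351
(2,2): Delta=1.0000 Bond=0.0000
V0=21.8818

The replicating-portfolio and risk-neutral prices coincide; use p* = (1−0.95)/(1.09−0.95) = 0.3571 for the latter.
Terminal payoffs: V(3,0)=0.0000, V(3,1)=0.0000, V(3,2)=73.3652, V(3,3)=84.1769
  t=2,j=0: stock 58.6625 → up 63.9421 (V=0.0000), down 55.7294 (V=0.0000). Price 0.0000; hedge Δ=0.0000, bond B=0.0000.
  t=2,j=1: stock 67.3075 → up 73.3652 (V=73.3652), down 63.9421 (V=0.0000). Price 26.2018; hedge Δ=7.7857, bond B=-497.8351.
  t=2,j=2: stock 77.2265 → up 84.1769 (V=84.1769), down 73.3652 (V=73.3652). Price 77.2265; hedge Δ=1.0000, bond B=0.0000.
  t=1,j=0: stock 61.7500 → up 67.3075 (V=26.2018), down 58.6625 (V=0.0000). Price 9.3578; hedge Δ=3.0309, bond B=-177.7983.
  t=1,j=1: stock 70.8500 → up 77.2265 (V=77.2265), down 67.3075 (V=26.2018). Price 44.4249; hedge Δ=5.1441, bond B=-320.0369.
  t=0,j=0: stock 65.0000 → up 70.8500 (V=44.4249), down 61.7500 (V=9.3578). Price 21.8818; hedge Δ=3.8535, bond B=-228.5978.
Root portfolio cost Δ·65+B reproduces V0=21.8818.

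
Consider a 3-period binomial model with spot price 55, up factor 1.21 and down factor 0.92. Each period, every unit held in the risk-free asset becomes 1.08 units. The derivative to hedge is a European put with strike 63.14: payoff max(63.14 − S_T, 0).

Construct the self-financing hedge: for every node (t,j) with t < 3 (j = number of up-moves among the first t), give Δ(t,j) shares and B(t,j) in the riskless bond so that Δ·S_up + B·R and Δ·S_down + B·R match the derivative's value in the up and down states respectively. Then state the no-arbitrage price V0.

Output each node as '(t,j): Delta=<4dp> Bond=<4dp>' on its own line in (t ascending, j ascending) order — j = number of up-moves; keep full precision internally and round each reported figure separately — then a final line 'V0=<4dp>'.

(0,0): Delta=-0.3269 Bond=21.2329
(1,0): Delta=-0.6190 Bond=37.7106
(1,1): Delta=-0.1465 Bond=10.9236
(2,0): Delta=-1.0000 Bond=58.4630
(2,1): Delta=-0.3837 Bond=26.3174
(2,2): Delta=0.0000 Bond=0.0000
V0=3.2511

The replicating-portfolio and risk-neutral prices coincide; use p* = (1.08−0.92)/(1.21−0.92) = 0.5517 for the latter.
At expiry t=3: V(3,0)=20.3122, V(3,1)=6.8121, V(3,2)=0.0000, V(3,3)=0.0000
  t=2,j=0: stock 46.5520 → up 56.3279 (V=6.8121), down 42.8278 (V=20.3122). Price 11.9110; hedge Δ=-1.0000, bond B=58.4630.
  t=2,j=1: stock 61.2260 → up 74.0835 (V=0.0000), down 56.3279 (V=6.8121). Price 2.8275; hedge Δ=-0.3837, bond B=26.3174.
  t=2,j=2: stock 80.5255 → up 97.4359 (V=0.0000), down 74.0835 (V=0.0000). Price 0.0000; hedge Δ=0.0000, bond B=0.0000.
  t=1,j=0: stock 50.6000 → up 61.2260 (V=2.8275), down 46.5520 (V=11.9110). Price 6.3883; hedge Δ=-0.6190, bond B=37.7106.
  t=1,j=1: stock 66.5500 → up 80.5255 (V=0.0000), down 61.2260 (V=2.8275). Price 1.1736; hedge Δ=-0.1465, bond B=10.9236.
  t=0,j=0: stock 55.0000 → up 66.5500 (V=1.1736), down 50.6000 (V=6.3883). Price 3.2511; hedge Δ=-0.3269, bond B=21.2329.
Self-financing check: at every node Δ·S+B equals the discounted successor values.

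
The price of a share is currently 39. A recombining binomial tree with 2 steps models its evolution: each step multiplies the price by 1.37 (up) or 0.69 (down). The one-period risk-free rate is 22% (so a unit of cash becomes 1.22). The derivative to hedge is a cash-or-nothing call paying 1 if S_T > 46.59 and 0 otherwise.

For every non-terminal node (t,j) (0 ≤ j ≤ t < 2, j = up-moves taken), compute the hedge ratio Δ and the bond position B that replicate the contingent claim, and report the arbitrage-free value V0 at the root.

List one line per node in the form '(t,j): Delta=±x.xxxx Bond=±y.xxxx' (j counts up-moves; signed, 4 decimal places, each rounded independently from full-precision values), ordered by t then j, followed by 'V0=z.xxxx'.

(0,0): Delta=0.0241 Bond=-0.5314
(1,0): Delta=0.0000 Bond=0.0000
(1,1): Delta=0.0275 Bond=-0.8317
V0=0.4081

Under the risk-neutral measure, an up-move has probability p* = (R−d)/(u−d) = 0.7794 and values discount at R = 1.22.
At expiry t=2: V(2,0)=0.0000, V(2,1)=0.0000, V(2,2)=1.0000
(1,0): S=26.9100. Δ = (V_up−V_dn)/(S_up−S_dn) = (0.0000−0.0000)/(36.8667−18.5679) = 0.0000. V = [p*·0.0000 + (1−p*)·0.0000]/1.22 = 0.0000. B = V − Δ·S = 0.0000.
(1,1): S=53.4300. Δ = (V_up−V_dn)/(S_up−S_dn) = (1.0000−0.0000)/(73.1991−36.8667) = 0.0275. V = [p*·1.0000 + (1−p*)·0.0000]/1.22 = 0.6389. B = V − Δ·S = -0.8317.
(0,0): S=39.0000. Δ = (V_up−V_dn)/(S_up−S_dn) = (0.6389−0.0000)/(53.4300−26.9100) = 0.0241. V = [p*·0.6389 + (1−p*)·0.0000]/1.22 = 0.4081. B = V − Δ·S = -0.5314.
The time-0 hedge costs 0.4081, which is the no-arbitrage price.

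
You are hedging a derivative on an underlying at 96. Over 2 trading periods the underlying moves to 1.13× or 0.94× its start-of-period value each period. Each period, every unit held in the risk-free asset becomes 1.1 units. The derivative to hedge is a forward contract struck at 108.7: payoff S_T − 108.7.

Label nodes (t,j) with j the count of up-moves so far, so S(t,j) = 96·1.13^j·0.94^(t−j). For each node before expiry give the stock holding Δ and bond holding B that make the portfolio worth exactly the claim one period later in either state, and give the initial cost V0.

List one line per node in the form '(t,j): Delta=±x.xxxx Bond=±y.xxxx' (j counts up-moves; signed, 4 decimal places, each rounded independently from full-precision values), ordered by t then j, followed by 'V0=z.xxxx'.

(0,0): Delta=1.0000 Bond=-89.8347
(1,0): Delta=1.0000 Bond=-98.8182
(1,1): Delta=1.0000 Bond=-98.8182
V0=6.1653

Since d<R<u, set p* = (R−d)/(u−d) = 0.8421; price each node as the discounted p*-expectation of its children.
At expiry t=2: V(2,0)=-23.8744, V(2,1)=-6.7288, V(2,2)=13.8824
  t=1,j=0: stock 90.2400 → up 101.9712 (V=-6.7288), down 84.8256 (V=-23.8744). Price -8.5782; hedge Δ=1.0000, bond B=-98.8182.
  t=1,j=1: stock 108.4800 → up 122.5824 (V=13.8824), down 101.9712 (V=-6.7288). Price 9.6618; hedge Δ=1.0000, bond B=-98.8182.
  t=0,j=0: stock 96.0000 → up 108.4800 (V=9.6618), down 90.2400 (V=-8.5782). Price 6.1653; hedge Δ=1.0000, bond B=-89.8347.
Root portfolio cost Δ·96+B reproduces V0=6.1653.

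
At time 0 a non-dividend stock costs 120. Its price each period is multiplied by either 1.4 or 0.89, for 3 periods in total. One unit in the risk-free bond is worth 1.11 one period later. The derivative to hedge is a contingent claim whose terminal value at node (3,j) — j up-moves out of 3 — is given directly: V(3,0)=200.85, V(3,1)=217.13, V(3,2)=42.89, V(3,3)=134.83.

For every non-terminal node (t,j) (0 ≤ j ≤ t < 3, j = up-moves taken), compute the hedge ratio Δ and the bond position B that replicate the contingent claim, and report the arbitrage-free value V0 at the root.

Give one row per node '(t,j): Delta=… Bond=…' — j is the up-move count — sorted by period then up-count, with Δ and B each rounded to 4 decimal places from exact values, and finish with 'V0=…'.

Since d<R<u, set p* = (R−d)/(u−d) = 0.4314; price each node as the discounted p*-expectation of its children.
At expiry t=3: V(3,0)=200.8500, V(3,1)=217.1300, V(3,2)=42.8900, V(3,3)=134.8300
(2,0): S=95.0520. Δ = (V_up−V_dn)/(S_up−S_dn) = (217.1300−200.8500)/(133.0728−84.5963) = 0.3358. V = [p*·217.1300 + (1−p*)·200.8500]/1.11 = 187.2727. B = V − Δ·S = 155.3512.
(2,1): S=149.5200. Δ = (V_up−V_dn)/(S_up−S_dn) = (42.8900−217.1300)/(209.3280−133.0728) = -2.2850. V = [p*·42.8900 + (1−p*)·217.1300]/1.11 = 127.8988. B = V − Δ·S = 469.5458.
(2,2): S=235.2000. Δ = (V_up−V_dn)/(S_up−S_dn) = (134.8300−42.8900)/(329.2800−209.3280) = 0.7665. V = [p*·134.8300 + (1−p*)·42.8900]/1.11 = 74.3697. B = V − Δ·S = -105.9048.
(1,0): S=106.8000. Δ = (V_up−V_dn)/(S_up−S_dn) = (127.8988−187.2727)/(149.5200−95.0520) = -1.0901. V = [p*·127.8988 + (1−p*)·187.2727]/1.11 = 145.6400. B = V − Δ·S = 262.0596.
(1,1): S=168.0000. Δ = (V_up−V_dn)/(S_up−S_dn) = (74.3697−127.8988)/(235.2000−149.5200) = -0.6248. V = [p*·74.3697 + (1−p*)·127.8988]/1.11 = 94.4215. B = V − Δ·S = 199.3804.
(0,0): S=120.0000. Δ = (V_up−V_dn)/(S_up−S_dn) = (94.4215−145.6400)/(168.0000−106.8000) = -0.8369. V = [p*·94.4215 + (1−p*)·145.6400]/1.11 = 111.3025. B = V − Δ·S = 211.7311.
Self-financing check: at every node Δ·S+B equals the discounted successor values.

(0,0): Delta=-0.8369 Bond=211.7311
(1,0): Delta=-1.0901 Bond=262.0596
(1,1): Delta=-0.6248 Bond=199.3804
(2,0): Delta=0.3358 Bond=155.3512
(2,1): Delta=-2.2850 Bond=469.5458
(2,2): Delta=0.7665 Bond=-105.9048
V0=111.3025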